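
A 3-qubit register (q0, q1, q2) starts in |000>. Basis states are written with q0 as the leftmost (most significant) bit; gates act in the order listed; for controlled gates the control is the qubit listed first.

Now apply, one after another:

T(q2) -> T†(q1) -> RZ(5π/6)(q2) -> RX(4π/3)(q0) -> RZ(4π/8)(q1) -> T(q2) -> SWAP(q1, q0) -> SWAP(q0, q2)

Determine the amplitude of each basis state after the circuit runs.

After the circuit, the state carries amplitude exp(I*pi/3)/2 on |000>, sqrt(3)*exp(5*I*pi/6)/2 on |010>, and 0 on every other basis state.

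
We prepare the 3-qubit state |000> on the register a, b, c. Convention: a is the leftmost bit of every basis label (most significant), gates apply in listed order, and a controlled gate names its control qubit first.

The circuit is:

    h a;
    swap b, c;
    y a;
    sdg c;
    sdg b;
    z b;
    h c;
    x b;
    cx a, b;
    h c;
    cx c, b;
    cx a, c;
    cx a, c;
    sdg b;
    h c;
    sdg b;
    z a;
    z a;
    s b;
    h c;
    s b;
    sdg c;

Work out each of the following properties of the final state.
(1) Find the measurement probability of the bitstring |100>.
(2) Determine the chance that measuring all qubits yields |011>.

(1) Outcome |100> occurs with probability 1/2. Key observation: gates 15-20 undo each other exactly, leaving only the rest of the circuit to track.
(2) Outcome |011> occurs with probability 0.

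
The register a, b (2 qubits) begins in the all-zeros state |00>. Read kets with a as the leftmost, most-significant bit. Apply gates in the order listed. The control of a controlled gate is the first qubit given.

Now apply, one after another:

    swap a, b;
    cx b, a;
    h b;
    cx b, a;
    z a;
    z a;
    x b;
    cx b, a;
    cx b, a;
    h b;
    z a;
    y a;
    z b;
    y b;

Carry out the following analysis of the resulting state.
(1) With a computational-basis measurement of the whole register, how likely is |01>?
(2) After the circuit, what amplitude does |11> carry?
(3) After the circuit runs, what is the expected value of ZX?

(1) A full measurement returns |01> with probability 1/4.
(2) The amplitude on |11> is -1/2.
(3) The expectation value of ZX is 1.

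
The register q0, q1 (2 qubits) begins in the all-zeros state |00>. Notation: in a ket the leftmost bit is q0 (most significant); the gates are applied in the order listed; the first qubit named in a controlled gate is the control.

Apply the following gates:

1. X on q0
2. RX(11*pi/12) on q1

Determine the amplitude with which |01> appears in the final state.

The final state's coefficient on |01> equals 0.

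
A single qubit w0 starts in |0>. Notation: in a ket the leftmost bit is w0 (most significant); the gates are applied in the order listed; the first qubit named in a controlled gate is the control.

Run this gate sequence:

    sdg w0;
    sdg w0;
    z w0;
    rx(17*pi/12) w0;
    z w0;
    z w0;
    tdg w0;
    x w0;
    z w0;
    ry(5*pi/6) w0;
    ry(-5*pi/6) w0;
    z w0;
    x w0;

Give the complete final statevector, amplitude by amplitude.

After the circuit, the state carries amplitude -sqrt(3*sqrt(2) + 6)/4 + sqrt(2 - sqrt(2))/4 on |0>, (-sqrt(sqrt(2) + 2)/4 - sqrt(6 - 3*sqrt(2))/4)*exp(I*pi/4) on |1>. Key observation: gates 8-13 undo each other exactly, leaving only the rest of the circuit to track.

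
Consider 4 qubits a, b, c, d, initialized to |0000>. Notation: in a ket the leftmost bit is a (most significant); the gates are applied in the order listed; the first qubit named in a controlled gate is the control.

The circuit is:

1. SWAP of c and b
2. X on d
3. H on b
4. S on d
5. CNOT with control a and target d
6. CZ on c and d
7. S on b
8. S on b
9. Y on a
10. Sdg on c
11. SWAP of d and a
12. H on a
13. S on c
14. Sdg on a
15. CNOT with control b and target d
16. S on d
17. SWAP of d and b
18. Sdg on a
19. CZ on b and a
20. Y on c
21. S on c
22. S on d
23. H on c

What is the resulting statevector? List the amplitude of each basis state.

The resulting statevector has amplitude 0 on |0000>, -sqrt(2)*I/4 on |0001>, 0 on |0010>, sqrt(2)*I/4 on |0011>, sqrt(2)*I/4 on |0100>, 0 on |0101>, -sqrt(2)*I/4 on |0110>, 0 on |0111>, 0 on |1000>, -sqrt(2)*I/4 on |1001>, 0 on |1010>, sqrt(2)*I/4 on |1011>, -sqrt(2)*I/4 on |1100>, 0 on |1101>, sqrt(2)*I/4 on |1110>, 0 on |1111>.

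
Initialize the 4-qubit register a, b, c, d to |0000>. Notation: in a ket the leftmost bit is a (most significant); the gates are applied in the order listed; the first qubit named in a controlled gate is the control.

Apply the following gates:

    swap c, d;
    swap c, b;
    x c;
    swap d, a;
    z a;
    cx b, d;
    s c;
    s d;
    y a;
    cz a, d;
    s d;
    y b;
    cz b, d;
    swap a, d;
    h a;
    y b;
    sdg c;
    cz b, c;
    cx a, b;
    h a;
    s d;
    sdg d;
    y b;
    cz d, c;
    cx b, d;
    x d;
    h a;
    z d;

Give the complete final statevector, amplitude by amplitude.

The final amplitudes are -sqrt(2)/2 on |0111>, -sqrt(2)/2 on |1010>, and 0 on every other basis state. Key observation: the block from step 21 through step 22 cancels to the identity and can be dropped.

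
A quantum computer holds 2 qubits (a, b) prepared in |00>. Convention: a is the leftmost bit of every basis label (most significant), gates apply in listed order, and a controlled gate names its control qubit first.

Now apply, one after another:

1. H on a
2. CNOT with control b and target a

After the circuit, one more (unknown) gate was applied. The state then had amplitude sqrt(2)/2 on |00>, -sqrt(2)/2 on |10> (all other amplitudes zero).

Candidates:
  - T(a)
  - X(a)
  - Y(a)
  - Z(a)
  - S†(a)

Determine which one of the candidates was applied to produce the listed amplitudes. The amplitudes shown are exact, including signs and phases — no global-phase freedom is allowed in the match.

It was Z(a) that produced the state shown.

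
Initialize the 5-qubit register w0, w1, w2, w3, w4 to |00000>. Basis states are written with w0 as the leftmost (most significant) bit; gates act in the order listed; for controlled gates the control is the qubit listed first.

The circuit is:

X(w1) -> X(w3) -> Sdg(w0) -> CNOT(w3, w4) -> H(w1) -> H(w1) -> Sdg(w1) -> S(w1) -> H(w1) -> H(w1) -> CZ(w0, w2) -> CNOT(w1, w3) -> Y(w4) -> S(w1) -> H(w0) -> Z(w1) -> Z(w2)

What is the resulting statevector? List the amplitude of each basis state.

After the circuit, the state carries amplitude -sqrt(2)/2 on |01000>, -sqrt(2)/2 on |11000>, and 0 on every other basis state. Key observation: steps 5-10 multiply out to the identity, so the circuit reduces to the remaining gates.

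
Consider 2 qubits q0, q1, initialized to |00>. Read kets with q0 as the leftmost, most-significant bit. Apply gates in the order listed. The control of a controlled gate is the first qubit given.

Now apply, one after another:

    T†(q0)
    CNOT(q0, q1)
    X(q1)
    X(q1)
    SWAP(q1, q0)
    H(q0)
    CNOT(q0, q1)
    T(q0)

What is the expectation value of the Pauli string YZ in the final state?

The expectation value of YZ is 0.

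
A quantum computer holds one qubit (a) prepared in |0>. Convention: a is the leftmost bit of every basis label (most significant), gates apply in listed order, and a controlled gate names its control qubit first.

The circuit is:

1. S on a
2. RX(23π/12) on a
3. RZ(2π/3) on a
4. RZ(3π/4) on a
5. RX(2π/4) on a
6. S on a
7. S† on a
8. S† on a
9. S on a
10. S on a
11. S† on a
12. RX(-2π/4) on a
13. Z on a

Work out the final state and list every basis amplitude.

After the circuit, the state carries amplitude -sqrt(1/2 - sqrt(2)/4)*exp(-17*I*pi/24)/2 - sqrt(3)*sqrt(sqrt(2)/4 + 1/2)*exp(-17*I*pi/24)/2 on |0>, I*sqrt(sqrt(2)/4 + 1/2)*exp(17*I*pi/24)/2 - sqrt(3)*I*sqrt(1/2 - sqrt(2)/4)*exp(17*I*pi/24)/2 on |1>. Key observation: the block from step 5 through step 12 cancels to the identity and can be dropped.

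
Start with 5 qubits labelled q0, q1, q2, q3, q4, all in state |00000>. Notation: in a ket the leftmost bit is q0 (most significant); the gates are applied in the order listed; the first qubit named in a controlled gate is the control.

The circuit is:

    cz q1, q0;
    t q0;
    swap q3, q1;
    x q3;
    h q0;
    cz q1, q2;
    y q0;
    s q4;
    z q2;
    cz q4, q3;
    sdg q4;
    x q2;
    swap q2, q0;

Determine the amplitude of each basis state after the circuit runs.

The final amplitudes are -sqrt(2)*I/2 on |10010>, sqrt(2)*I/2 on |10110>, and 0 on every other basis state.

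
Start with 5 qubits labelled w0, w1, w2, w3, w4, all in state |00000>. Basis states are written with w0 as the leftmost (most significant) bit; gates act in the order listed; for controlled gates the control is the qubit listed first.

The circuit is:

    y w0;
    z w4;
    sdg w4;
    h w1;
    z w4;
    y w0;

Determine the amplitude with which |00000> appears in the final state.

|00000> carries amplitude sqrt(2)/2 in the final state.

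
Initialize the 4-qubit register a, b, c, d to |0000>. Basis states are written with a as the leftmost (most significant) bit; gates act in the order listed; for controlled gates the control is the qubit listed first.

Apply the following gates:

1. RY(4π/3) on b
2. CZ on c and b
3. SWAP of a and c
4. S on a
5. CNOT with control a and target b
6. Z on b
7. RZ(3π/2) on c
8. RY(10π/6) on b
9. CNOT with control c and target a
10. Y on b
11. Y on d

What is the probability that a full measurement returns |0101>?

A full measurement returns |0101> with probability 3/4.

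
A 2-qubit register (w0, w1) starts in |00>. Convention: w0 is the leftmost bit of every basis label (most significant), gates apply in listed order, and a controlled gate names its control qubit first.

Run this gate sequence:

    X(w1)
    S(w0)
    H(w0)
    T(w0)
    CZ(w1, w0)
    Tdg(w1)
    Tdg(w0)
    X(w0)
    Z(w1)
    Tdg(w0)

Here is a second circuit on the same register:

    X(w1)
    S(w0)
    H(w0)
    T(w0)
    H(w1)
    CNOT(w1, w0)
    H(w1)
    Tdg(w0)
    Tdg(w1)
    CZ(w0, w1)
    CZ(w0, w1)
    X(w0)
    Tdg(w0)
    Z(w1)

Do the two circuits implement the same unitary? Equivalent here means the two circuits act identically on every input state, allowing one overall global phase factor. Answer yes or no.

No, they are not equivalent — no single phase factor reconciles the two unitaries.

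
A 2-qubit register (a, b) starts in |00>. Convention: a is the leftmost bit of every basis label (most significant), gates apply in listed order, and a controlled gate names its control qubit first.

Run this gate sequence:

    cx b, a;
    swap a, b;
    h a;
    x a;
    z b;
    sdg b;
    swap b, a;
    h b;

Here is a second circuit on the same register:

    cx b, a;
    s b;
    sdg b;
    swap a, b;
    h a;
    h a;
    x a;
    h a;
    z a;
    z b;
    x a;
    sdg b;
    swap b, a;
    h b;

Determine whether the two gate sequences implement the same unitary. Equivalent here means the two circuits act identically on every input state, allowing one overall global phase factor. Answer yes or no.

Yes, they are equivalent — the unitaries differ by at most a global phase.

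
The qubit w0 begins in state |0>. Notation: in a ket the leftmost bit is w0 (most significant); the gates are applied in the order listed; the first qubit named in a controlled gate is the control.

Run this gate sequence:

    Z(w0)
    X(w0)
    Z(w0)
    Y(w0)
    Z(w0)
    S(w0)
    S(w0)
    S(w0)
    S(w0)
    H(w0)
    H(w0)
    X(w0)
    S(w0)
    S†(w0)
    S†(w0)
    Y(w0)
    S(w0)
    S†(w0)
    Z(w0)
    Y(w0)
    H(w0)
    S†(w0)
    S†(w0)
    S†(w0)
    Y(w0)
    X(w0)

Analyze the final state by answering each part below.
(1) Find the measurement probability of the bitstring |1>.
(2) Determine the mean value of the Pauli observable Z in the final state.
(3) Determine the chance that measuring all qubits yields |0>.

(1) Outcome |1> occurs with probability 1/2.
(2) The expectation value of Z is 0.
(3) A full measurement returns |0> with probability 1/2.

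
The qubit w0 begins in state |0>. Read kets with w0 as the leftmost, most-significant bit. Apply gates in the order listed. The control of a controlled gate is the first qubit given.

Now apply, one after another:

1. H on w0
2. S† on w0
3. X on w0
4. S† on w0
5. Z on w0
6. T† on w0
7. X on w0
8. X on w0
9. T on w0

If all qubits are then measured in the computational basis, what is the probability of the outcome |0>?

Outcome |0> occurs with probability 1/2.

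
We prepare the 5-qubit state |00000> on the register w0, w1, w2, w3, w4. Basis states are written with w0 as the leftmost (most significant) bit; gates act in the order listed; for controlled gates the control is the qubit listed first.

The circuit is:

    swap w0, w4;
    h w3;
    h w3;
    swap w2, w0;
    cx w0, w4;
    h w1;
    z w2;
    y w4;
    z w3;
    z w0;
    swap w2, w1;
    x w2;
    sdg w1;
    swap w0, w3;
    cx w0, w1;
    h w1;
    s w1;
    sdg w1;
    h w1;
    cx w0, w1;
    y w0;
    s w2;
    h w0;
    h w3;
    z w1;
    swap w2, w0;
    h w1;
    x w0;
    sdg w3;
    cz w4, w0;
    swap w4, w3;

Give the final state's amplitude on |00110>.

The final state's coefficient on |00110> equals I/4. Key observation: gates 15-20 undo each other exactly, leaving only the rest of the circuit to track.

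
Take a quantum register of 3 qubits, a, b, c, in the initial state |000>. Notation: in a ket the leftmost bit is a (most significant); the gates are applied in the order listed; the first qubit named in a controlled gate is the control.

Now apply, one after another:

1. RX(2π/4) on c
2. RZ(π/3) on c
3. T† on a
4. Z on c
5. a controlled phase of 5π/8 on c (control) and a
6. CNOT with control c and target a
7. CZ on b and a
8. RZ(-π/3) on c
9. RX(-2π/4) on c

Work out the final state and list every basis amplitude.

The final amplitudes are 1/2 on |000>, I/2 on |001>, 0 on |010>, 0 on |011>, -1/2 on |100>, I/2 on |101>, 0 on |110>, 0 on |111>.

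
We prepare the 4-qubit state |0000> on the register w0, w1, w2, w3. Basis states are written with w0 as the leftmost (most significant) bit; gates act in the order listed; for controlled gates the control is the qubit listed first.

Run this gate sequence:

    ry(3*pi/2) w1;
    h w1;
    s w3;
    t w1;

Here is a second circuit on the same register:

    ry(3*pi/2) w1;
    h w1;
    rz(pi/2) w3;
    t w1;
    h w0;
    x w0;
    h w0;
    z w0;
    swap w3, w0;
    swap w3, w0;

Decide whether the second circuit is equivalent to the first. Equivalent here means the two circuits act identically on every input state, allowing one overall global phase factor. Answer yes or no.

Yes, they are equivalent — the unitaries differ by at most a global phase.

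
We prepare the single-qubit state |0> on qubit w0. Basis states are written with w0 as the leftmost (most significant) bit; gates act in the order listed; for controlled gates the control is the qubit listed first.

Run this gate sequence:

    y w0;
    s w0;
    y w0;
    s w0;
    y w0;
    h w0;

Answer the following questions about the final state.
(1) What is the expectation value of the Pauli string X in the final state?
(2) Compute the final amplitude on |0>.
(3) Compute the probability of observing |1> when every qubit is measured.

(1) In the final state, X has expectation -1.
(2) The final state's coefficient on |0> equals -sqrt(2)/2.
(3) Outcome |1> occurs with probability 1/2.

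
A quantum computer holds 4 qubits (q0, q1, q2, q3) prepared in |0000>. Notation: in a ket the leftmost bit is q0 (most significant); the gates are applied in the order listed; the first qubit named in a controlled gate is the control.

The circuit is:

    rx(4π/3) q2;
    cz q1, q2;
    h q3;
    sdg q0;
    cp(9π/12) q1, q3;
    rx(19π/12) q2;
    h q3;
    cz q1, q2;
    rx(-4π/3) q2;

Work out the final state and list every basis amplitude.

The resulting statevector has amplitude -sqrt(sqrt(2) + 2)/4 - sqrt(6 - 3*sqrt(2))/4 on |0000>, -I*sqrt(3*sqrt(2) + 6)/4 + I*sqrt(2 - sqrt(2))/4 on |0010>, and 0 on every other basis state.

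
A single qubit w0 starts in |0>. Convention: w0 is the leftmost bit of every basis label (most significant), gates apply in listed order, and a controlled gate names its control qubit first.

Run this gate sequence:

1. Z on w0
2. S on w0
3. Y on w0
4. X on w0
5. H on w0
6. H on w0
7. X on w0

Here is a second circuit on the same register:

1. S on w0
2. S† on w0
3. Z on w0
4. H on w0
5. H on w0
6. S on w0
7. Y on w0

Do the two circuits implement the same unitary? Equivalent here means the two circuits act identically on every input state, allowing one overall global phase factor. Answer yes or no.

Yes, they are equivalent — the unitaries differ by at most a global phase.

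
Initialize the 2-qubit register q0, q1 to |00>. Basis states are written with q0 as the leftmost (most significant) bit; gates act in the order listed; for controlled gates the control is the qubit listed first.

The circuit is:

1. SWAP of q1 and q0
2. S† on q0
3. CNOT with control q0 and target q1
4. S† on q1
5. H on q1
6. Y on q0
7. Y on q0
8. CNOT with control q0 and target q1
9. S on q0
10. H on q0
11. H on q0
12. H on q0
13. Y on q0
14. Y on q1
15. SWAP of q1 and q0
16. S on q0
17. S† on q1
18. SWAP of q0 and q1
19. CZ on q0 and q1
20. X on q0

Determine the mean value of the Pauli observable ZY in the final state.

The expectation value of ZY is 1.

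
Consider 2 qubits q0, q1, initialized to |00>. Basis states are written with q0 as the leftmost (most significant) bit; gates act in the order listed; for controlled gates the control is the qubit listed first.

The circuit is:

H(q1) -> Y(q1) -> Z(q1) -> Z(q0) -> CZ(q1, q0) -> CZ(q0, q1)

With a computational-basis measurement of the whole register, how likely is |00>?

Outcome |00> occurs with probability 1/2.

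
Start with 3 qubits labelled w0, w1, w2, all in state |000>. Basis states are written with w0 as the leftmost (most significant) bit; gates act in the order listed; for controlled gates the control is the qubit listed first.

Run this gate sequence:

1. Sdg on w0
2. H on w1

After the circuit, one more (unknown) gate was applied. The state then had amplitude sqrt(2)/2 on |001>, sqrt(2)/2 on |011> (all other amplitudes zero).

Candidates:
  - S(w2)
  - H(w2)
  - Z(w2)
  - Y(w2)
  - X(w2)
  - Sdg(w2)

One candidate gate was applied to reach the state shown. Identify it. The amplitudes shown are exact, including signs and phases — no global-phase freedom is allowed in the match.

It was X(w2) that produced the state shown.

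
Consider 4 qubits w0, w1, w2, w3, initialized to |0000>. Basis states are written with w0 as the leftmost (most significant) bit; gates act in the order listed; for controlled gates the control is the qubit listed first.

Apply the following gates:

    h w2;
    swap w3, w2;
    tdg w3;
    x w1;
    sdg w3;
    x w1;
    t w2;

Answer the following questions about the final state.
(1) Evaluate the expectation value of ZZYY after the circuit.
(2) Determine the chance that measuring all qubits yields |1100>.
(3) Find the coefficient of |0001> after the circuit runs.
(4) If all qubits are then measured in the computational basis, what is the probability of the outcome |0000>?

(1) The observable ZZYY averages to 0.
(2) Outcome |1100> occurs with probability 0.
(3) |0001> carries amplitude -sqrt(2)*exp(I*pi/4)/2 in the final state.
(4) The probability of measuring |0000> is 1/2.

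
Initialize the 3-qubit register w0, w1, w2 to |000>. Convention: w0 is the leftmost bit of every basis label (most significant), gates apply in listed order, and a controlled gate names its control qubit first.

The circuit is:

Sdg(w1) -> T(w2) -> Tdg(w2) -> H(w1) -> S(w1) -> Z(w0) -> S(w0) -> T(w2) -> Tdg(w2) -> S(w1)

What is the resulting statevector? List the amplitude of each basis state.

After the circuit, the state carries amplitude sqrt(2)/2 on |000>, -sqrt(2)/2 on |010>, and 0 on every other basis state.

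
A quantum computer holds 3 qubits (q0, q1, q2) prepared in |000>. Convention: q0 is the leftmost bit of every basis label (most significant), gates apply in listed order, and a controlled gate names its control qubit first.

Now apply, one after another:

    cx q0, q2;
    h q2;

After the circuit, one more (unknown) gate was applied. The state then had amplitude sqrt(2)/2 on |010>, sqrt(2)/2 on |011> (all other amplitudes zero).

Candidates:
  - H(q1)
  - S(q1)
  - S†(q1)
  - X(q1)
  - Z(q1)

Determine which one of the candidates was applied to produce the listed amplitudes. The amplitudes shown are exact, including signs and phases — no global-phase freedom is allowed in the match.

It was X(q1) that produced the state shown.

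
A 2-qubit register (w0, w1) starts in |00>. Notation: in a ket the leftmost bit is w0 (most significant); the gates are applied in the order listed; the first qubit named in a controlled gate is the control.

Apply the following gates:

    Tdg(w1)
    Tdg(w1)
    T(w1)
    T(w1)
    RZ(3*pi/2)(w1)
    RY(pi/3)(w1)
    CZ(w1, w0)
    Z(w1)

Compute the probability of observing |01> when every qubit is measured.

The probability of measuring |01> is 1/4.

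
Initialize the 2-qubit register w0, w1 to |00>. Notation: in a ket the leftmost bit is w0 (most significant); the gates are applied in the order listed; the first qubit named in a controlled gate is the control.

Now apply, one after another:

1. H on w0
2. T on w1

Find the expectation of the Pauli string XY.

In the final state, XY has expectation 0.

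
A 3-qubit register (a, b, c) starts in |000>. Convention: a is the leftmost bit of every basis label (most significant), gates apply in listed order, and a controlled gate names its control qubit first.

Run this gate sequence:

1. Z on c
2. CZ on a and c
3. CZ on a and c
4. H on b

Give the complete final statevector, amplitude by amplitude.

The resulting statevector has amplitude sqrt(2)/2 on |000>, sqrt(2)/2 on |010>, and 0 on every other basis state. Key observation: gates 2-3 undo each other exactly, leaving only the rest of the circuit to track.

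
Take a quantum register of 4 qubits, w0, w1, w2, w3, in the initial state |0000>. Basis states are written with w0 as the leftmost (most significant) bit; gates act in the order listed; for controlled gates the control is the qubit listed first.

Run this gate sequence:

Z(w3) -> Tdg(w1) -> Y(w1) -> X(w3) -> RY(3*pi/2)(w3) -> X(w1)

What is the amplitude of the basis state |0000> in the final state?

The final state's coefficient on |0000> equals -sqrt(2)*I/2.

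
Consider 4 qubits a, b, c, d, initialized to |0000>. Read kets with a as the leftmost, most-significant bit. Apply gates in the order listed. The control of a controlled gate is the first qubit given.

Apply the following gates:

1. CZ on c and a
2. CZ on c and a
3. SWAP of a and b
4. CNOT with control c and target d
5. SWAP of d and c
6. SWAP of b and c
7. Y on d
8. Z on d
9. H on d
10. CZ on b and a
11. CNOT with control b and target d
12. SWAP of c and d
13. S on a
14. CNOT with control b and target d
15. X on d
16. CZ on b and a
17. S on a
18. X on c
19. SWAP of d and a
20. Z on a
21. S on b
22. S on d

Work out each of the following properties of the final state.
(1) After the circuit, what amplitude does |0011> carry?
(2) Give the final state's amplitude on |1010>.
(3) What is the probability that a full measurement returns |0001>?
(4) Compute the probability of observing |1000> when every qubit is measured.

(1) The final state's coefficient on |0011> equals 0. Key observation: gates 1-2 undo each other exactly, leaving only the rest of the circuit to track.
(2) |1010> carries amplitude sqrt(2)*I/2 in the final state.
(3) A full measurement returns |0001> with probability 0.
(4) The probability of measuring |1000> is 1/2.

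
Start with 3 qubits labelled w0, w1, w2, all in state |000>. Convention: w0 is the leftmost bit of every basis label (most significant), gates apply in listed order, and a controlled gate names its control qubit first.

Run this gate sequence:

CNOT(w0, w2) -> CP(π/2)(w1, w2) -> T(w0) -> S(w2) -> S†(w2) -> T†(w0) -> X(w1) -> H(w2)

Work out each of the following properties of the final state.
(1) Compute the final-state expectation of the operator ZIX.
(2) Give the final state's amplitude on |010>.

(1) In the final state, ZIX has expectation 1. Key observation: gates 3-6 undo each other exactly, leaving only the rest of the circuit to track.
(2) |010> carries amplitude sqrt(2)/2 in the final state.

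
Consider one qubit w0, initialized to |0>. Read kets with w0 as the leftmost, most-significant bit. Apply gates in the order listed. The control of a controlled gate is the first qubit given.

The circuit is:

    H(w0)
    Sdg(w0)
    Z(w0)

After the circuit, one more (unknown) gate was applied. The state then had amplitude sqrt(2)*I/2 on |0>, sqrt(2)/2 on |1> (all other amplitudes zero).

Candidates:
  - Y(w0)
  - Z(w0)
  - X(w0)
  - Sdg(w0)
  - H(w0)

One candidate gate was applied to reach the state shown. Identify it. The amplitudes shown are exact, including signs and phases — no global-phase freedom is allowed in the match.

The applied gate was X(w0).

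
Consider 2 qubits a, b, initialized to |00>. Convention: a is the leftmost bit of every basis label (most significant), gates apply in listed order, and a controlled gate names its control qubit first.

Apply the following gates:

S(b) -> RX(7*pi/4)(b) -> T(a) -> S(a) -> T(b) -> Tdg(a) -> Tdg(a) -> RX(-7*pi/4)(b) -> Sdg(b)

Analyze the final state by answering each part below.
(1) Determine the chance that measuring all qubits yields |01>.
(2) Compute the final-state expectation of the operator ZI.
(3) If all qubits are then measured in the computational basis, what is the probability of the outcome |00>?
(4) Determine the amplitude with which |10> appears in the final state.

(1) A full measurement returns |01> with probability 1/4 - sqrt(2)/8.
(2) The expectation value of ZI is 1.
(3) A full measurement returns |00> with probability sqrt(2)/8 + 3/4.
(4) The amplitude on |10> is 0.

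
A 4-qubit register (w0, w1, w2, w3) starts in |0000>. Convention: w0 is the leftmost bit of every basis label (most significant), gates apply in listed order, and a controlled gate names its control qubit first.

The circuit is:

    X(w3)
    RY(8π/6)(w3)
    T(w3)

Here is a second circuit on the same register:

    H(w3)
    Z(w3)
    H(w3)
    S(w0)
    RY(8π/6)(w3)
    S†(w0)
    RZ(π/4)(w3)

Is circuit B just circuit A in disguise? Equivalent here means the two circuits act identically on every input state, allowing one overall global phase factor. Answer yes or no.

Yes — the two circuits implement the same unitary up to a global phase.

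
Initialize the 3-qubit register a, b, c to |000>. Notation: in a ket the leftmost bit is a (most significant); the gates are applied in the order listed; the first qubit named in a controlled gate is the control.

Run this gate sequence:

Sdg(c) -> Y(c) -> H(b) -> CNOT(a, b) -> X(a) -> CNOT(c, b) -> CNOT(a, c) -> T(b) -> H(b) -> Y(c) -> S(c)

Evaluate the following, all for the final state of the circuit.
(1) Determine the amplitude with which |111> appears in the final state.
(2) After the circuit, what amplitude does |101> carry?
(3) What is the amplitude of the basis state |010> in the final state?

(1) |111> carries amplitude -I/2 + exp(3*I*pi/4)/2 in the final state.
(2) The amplitude on |101> is -I/2 - exp(3*I*pi/4)/2.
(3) |010> carries amplitude 0 in the final state.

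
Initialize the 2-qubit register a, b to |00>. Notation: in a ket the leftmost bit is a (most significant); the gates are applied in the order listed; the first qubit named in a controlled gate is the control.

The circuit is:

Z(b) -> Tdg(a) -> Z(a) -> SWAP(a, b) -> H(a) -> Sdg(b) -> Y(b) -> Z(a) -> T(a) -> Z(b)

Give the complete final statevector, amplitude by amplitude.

The resulting statevector has amplitude 0 on |00>, -sqrt(2)*I/2 on |01>, 0 on |10>, sqrt(2)*exp(3*I*pi/4)/2 on |11>.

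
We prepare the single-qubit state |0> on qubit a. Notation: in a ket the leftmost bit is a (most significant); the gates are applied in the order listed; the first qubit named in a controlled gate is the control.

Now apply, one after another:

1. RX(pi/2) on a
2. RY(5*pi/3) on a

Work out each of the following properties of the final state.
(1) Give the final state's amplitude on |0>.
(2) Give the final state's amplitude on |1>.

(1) The final state's coefficient on |0> equals -sqrt(6)/4 + sqrt(2)*I/4.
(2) |1> carries amplitude sqrt(2)/4 + sqrt(6)*I/4 in the final state.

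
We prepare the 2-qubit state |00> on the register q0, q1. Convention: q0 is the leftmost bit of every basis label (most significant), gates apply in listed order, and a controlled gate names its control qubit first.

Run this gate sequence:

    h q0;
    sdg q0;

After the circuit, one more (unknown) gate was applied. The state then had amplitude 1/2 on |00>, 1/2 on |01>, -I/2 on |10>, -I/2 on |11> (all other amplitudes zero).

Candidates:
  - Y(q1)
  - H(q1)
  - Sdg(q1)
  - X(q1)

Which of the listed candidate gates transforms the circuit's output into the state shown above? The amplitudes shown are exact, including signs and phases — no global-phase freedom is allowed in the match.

The unique candidate consistent with the amplitudes is H(q1).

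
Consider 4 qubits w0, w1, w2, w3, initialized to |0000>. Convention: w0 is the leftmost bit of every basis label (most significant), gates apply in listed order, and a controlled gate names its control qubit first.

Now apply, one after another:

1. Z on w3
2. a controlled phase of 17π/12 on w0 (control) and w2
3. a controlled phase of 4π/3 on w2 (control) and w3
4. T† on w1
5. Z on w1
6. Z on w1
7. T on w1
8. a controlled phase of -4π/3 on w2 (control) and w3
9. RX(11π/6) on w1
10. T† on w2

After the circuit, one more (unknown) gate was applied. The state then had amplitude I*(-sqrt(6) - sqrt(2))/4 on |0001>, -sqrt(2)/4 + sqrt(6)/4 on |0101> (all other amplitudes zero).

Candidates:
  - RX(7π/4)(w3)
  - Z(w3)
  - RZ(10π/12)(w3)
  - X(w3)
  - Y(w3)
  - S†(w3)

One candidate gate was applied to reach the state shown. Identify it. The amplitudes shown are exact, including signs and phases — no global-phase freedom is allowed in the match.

The unique candidate consistent with the amplitudes is Y(w3).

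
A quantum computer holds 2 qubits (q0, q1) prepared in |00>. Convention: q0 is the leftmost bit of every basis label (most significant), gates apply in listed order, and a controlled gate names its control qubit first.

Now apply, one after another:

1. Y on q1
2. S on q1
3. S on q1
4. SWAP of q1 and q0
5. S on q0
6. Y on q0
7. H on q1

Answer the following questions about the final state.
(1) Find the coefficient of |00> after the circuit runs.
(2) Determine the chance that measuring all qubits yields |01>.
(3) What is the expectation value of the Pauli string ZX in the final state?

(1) The amplitude on |00> is -sqrt(2)*I/2.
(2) A full measurement returns |01> with probability 1/2.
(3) The expectation value of ZX is 1.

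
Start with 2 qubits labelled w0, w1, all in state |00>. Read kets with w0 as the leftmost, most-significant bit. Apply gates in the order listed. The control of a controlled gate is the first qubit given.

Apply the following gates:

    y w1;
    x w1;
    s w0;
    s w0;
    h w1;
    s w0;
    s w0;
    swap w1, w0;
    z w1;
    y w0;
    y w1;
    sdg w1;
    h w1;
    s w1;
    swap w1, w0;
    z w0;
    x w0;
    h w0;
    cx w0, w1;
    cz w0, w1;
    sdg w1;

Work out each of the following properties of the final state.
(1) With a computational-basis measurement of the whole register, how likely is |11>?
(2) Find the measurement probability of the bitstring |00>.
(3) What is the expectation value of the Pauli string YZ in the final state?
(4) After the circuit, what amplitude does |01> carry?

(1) The probability of measuring |11> is 1/4.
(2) The probability of measuring |00> is 1/4.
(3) The expectation value of YZ is -1.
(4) |01> carries amplitude sqrt(2)*(-1 + I)/4 in the final state.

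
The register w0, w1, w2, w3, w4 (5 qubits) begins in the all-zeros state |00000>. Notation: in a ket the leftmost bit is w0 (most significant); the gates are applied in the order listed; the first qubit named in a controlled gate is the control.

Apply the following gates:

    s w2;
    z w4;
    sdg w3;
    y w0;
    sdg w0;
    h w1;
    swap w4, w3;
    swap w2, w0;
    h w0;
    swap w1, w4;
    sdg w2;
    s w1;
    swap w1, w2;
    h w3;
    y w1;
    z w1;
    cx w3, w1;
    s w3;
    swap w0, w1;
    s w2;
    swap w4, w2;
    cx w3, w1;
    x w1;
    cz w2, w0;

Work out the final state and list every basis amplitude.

The final amplitudes are -sqrt(2)/4 on |00000>, -sqrt(2)/4 on |00100>, -sqrt(2)/4 on |01000>, -sqrt(2)/4 on |01100>, -sqrt(2)*I/4 on |10010>, sqrt(2)*I/4 on |10110>, -sqrt(2)*I/4 on |11010>, sqrt(2)*I/4 on |11110>, and 0 on every other basis state.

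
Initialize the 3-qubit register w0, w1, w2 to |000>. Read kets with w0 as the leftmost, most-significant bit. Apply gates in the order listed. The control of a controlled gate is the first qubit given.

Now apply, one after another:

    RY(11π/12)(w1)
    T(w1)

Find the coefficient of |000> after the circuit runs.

|000> carries amplitude -sqrt(6 - 3*sqrt(2))/4 + sqrt(sqrt(2) + 2)/4 in the final state.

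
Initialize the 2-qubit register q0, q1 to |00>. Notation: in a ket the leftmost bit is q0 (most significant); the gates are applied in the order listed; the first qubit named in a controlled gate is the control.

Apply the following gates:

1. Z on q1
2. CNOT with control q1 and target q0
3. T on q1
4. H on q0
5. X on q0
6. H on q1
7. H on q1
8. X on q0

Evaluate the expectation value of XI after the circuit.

In the final state, XI has expectation 1. Key observation: steps 5-8 multiply out to the identity, so the circuit reduces to the remaining gates.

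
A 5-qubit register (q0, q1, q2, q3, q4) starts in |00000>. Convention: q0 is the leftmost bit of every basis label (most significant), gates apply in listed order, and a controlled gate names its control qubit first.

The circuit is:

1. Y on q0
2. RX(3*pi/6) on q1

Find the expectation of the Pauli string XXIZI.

In the final state, XXIZI has expectation 0.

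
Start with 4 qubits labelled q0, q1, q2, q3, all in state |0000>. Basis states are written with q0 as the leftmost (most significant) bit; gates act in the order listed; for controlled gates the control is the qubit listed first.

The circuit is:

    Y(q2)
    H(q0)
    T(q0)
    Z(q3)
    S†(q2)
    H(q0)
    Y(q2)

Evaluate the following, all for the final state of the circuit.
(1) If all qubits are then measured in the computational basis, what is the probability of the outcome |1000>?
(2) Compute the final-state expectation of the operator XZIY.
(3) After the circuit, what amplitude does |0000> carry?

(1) Outcome |1000> occurs with probability 1/2 - sqrt(2)/4.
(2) The observable XZIY averages to 0.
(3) The final state's coefficient on |0000> equals -I/2 - exp(3*I*pi/4)/2.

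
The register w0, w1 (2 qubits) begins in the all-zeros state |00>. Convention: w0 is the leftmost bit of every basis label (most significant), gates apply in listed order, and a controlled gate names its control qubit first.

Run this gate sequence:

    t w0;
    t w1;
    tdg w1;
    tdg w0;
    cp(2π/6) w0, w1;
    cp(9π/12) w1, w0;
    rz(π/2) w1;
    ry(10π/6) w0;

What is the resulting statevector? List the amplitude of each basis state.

After the circuit, the state carries amplitude sqrt(3)*exp(3*I*pi/4)/2 on |00>, 0 on |01>, -exp(3*I*pi/4)/2 on |10>, 0 on |11>. Key observation: the block from step 1 through step 4 cancels to the identity and can be dropped.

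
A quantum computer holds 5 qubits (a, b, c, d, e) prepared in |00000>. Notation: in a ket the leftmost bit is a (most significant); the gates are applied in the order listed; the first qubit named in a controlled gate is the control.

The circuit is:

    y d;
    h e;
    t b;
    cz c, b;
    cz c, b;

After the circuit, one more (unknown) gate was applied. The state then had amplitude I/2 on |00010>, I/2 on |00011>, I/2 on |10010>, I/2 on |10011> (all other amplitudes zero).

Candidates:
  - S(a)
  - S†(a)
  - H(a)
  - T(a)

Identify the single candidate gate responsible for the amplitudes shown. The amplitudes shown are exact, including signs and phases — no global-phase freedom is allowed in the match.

The unique candidate consistent with the amplitudes is H(a). Key observation: gates 4-5 undo each other exactly, leaving only the rest of the circuit to track.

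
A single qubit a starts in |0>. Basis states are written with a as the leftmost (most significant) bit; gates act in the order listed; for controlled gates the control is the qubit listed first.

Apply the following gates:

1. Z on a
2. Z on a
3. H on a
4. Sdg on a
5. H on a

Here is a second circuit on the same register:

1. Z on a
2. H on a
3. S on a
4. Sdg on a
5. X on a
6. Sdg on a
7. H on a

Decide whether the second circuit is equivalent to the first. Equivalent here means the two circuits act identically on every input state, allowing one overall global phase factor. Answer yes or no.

Yes, they are equivalent — the unitaries differ by at most a global phase.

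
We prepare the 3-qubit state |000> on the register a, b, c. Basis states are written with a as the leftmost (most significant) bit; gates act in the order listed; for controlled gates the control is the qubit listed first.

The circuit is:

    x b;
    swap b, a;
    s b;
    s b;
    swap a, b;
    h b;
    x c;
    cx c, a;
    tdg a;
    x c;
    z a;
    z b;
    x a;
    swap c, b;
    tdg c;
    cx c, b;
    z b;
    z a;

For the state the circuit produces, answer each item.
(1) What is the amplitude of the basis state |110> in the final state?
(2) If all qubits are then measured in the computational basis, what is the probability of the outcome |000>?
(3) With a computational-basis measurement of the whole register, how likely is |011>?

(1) The final state's coefficient on |110> equals 0.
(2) A full measurement returns |000> with probability 1/2.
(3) Outcome |011> occurs with probability 1/2.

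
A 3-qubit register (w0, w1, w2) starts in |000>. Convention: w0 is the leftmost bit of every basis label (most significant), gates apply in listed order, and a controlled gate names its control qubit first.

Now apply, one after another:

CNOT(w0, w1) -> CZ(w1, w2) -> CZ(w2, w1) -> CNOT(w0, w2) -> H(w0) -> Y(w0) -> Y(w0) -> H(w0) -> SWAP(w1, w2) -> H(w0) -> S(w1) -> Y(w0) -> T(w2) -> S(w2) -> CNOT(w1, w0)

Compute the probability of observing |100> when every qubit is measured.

The probability of measuring |100> is 1/2. Key observation: steps 5-8 multiply out to the identity, so the circuit reduces to the remaining gates.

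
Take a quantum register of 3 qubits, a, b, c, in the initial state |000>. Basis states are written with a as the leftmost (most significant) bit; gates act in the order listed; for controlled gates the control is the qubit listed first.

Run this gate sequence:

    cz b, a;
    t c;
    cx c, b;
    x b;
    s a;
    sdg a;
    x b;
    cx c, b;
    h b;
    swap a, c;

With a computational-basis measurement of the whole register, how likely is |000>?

The probability of measuring |000> is 1/2. Key observation: gates 3-8 undo each other exactly, leaving only the rest of the circuit to track.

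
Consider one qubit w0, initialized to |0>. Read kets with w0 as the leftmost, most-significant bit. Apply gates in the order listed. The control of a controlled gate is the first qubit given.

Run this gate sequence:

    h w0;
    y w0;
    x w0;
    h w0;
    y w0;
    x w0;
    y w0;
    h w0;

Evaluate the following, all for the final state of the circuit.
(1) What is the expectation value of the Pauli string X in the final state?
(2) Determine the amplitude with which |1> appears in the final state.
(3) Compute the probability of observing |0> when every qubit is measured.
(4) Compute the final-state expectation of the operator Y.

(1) In the final state, X has expectation 1.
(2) The amplitude on |1> is -sqrt(2)*I/2.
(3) The probability of measuring |0> is 1/2.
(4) The expectation value of Y is 0.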